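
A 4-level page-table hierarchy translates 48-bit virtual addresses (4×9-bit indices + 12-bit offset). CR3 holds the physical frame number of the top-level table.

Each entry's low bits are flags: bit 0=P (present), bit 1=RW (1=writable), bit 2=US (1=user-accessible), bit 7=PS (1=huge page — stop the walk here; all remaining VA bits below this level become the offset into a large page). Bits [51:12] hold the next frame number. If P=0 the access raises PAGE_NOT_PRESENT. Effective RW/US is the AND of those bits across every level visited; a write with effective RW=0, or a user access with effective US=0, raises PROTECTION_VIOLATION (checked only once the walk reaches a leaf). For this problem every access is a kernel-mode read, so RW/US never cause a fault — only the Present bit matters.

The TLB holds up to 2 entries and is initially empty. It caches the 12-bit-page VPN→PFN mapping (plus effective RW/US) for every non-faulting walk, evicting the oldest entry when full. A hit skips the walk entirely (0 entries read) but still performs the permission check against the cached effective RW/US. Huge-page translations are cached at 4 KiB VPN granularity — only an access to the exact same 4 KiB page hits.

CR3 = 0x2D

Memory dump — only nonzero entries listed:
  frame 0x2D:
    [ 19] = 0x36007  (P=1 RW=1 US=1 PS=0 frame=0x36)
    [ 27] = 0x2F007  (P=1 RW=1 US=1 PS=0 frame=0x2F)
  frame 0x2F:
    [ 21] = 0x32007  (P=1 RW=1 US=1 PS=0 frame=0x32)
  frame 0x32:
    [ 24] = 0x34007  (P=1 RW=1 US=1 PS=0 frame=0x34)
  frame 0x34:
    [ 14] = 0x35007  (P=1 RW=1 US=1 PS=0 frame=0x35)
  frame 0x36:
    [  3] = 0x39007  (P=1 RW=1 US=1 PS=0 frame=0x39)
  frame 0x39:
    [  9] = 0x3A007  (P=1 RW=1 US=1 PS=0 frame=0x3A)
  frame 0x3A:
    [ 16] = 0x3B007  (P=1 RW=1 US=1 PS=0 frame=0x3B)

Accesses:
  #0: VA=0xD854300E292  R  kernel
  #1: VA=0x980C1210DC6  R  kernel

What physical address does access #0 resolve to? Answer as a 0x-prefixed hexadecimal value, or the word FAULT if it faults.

Walk each access:
#0 VA=0xD854300E292 (r,kernel):
  L0 @0x2D[27] → 0x2F007  P=1,RW=1,US=1,PS=0
  L1 @0x2F[21] → 0x32007  P=1,RW=1,US=1,PS=0
  L2 @0x32[24] → 0x34007  P=1,RW=1,US=1,PS=0
  L3 @0x34[14] → 0x35007  P=1,RW=1,US=1,PS=0
  → PA=0x35292  (4 entries read)
#1 VA=0x980C1210DC6 (r,kernel):
  L0 @0x2D[19] → 0x36007  P=1,RW=1,US=1,PS=0
  L1 @0x36[3] → 0x39007  P=1,RW=1,US=1,PS=0
  L2 @0x39[9] → 0x3A007  P=1,RW=1,US=1,PS=0
  L3 @0x3A[16] → 0x3B007  P=1,RW=1,US=1,PS=0
  → PA=0x3BDC6  (4 entries read)

Access #0 PA: 0x35292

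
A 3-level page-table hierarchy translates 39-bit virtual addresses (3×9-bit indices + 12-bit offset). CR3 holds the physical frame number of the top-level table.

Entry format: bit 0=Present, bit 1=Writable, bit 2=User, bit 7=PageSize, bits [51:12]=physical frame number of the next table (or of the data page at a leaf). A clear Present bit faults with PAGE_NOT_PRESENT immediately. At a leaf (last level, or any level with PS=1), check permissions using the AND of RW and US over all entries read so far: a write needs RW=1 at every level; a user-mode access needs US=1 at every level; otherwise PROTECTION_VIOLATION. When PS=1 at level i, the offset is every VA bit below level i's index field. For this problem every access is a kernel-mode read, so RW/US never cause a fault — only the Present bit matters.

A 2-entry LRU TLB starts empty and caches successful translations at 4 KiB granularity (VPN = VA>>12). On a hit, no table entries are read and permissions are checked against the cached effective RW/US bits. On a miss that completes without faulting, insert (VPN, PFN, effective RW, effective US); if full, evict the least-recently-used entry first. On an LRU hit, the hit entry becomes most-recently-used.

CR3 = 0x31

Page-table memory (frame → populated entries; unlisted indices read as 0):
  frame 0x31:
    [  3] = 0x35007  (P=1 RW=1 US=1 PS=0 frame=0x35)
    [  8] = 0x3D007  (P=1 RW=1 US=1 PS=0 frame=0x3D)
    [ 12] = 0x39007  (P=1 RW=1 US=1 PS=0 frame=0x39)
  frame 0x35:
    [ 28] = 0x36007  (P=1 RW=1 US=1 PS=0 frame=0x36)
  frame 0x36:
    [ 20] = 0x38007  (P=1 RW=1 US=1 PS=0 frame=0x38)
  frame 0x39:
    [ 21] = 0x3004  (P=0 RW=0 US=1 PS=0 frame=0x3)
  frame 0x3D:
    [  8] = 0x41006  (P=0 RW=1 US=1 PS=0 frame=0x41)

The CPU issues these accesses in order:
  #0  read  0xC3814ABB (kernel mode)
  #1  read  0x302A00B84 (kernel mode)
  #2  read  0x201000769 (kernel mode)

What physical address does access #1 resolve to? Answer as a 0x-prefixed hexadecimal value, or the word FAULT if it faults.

Per-access translation:
#0 VA=0xC3814ABB (r,kernel):
  [0] read 0x31 idx=3: raw=0x35007 flags P=1 W=1 U=1 S=0
  [1] read 0x35 idx=28: raw=0x36007 flags P=1 W=1 U=1 S=0
  [2] read 0x36 idx=20: raw=0x38007 flags P=1 W=1 U=1 S=0
  ✓ 0x38ABB  — 3 lookups
#1 VA=0x302A00B84 (r,kernel):
  [0] read 0x31 idx=12: raw=0x39007 flags P=1 W=1 U=1 S=0
  [1] read 0x39 idx=21: raw=0x3004 flags P=0 W=0 U=1 S=0
  ✗ PAGE_NOT_PRESENT  [2 reads]
#2 VA=0x201000769 (r,kernel):
  [0] read 0x31 idx=8: raw=0x3D007 flags P=1 W=1 U=1 S=0
  [1] read 0x3D idx=8: raw=0x41006 flags P=0 W=1 U=1 S=0
  ✗ PAGE_NOT_PRESENT  [2 reads]

Access #1 PA: FAULT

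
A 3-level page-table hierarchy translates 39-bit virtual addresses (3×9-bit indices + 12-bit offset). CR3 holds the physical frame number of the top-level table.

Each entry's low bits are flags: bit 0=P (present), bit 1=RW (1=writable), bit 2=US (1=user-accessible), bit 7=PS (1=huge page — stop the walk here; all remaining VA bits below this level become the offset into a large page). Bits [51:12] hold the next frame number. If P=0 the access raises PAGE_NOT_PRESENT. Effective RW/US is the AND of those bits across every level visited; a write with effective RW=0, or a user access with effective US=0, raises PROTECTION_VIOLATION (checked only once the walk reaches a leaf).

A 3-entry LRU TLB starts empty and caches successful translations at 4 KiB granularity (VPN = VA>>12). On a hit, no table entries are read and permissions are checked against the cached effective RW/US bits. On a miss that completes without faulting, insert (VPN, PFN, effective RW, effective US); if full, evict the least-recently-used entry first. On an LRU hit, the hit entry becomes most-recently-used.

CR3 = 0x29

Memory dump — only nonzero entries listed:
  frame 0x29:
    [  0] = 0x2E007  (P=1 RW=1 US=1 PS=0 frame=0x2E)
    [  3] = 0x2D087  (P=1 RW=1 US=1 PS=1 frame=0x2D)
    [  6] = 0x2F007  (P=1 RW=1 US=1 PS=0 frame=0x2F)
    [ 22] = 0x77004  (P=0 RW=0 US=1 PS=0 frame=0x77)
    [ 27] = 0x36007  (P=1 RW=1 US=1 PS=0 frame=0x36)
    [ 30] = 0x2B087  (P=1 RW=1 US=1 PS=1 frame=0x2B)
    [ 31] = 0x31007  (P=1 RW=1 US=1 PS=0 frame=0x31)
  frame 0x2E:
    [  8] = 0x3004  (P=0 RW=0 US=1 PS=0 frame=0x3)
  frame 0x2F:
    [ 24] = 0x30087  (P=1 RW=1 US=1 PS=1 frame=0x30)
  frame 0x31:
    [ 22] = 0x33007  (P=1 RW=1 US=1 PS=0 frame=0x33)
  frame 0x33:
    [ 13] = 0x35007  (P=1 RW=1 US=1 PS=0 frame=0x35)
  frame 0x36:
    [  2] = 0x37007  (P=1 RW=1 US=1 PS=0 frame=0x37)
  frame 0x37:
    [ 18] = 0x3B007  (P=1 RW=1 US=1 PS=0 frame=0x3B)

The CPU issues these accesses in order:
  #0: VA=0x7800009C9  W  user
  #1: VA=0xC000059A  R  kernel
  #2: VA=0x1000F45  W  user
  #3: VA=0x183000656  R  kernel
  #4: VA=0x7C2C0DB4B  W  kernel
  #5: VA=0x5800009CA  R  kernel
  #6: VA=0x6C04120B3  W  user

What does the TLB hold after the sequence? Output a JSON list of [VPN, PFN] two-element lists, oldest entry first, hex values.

Trace:
#0 VA=0x7800009C9 (w,user):
  L0: frame=0x29 idx=30 entry=0x2B087 [P=1 RW=1 US=1 PS=1]
  ✓ 0x2B9C9 (huge @L0)  — 1 lookups
#1 VA=0xC000059A (r,kernel):
  L0: frame=0x29 idx=3 entry=0x2D087 [P=1 RW=1 US=1 PS=1]
  ✓ 0x2D59A (huge @L0)  — 1 lookups
#2 VA=0x1000F45 (w,user):
  L0: frame=0x29 idx=0 entry=0x2E007 [P=1 RW=1 US=1 PS=0]
  L1: frame=0x2E idx=8 entry=0x3004 [P=0 RW=0 US=1 PS=0]
  ✗ PAGE_NOT_PRESENT  [2 reads]
#3 VA=0x183000656 (r,kernel):
  L0: frame=0x29 idx=6 entry=0x2F007 [P=1 RW=1 US=1 PS=0]
  L1: frame=0x2F idx=24 entry=0x30087 [P=1 RW=1 US=1 PS=1]
  ✓ 0x30656 (huge @L1)  — 2 lookups
#4 VA=0x7C2C0DB4B (w,kernel):
  L0: frame=0x29 idx=31 entry=0x31007 [P=1 RW=1 US=1 PS=0]
  L1: frame=0x31 idx=22 entry=0x33007 [P=1 RW=1 US=1 PS=0]
  L2: frame=0x33 idx=13 entry=0x35007 [P=1 RW=1 US=1 PS=0]
  ✓ 0x35B4B  — 3 lookups
#5 VA=0x5800009CA (r,kernel):
  L0: frame=0x29 idx=22 entry=0x77004 [P=0 RW=0 US=1 PS=0]
  ✗ PAGE_NOT_PRESENT  [1 reads]
#6 VA=0x6C04120B3 (w,user):
  L0: frame=0x29 idx=27 entry=0x36007 [P=1 RW=1 US=1 PS=0]
  L1: frame=0x36 idx=2 entry=0x37007 [P=1 RW=1 US=1 PS=0]
  L2: frame=0x37 idx=18 entry=0x3B007 [P=1 RW=1 US=1 PS=0]
  ✓ 0x3B0B3  — 3 lookups

TLB: [["0x183000", "0x30"], ["0x7C2C0D", "0x35"], ["0x6C0412", "0x3B"]]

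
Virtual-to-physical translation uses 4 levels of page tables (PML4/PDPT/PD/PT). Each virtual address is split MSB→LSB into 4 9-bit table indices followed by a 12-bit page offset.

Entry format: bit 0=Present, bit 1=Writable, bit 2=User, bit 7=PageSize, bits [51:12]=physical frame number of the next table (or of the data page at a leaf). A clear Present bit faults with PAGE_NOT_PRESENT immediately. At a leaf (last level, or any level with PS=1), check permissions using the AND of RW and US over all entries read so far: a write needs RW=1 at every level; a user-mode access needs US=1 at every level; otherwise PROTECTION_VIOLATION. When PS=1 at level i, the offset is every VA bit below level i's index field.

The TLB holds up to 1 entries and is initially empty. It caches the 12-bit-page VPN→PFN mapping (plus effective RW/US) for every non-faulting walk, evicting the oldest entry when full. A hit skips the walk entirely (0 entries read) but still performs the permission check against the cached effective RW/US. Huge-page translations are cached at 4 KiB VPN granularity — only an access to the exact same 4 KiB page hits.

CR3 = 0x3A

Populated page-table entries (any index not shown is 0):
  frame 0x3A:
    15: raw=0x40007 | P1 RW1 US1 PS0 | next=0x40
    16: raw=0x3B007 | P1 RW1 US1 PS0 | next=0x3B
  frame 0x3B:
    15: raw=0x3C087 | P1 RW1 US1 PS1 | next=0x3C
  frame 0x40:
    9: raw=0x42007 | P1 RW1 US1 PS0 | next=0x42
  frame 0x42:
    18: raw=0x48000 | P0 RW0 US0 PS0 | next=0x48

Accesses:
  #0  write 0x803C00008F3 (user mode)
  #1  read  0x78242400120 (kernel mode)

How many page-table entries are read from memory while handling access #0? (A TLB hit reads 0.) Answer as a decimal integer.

Trace:
#0 VA=0x803C00008F3 (w,user):
  L0 @0x3A[16] → 0x3B007  P=1,RW=1,US=1,PS=0
  L1 @0x3B[15] → 0x3C087  P=1,RW=1,US=1,PS=1
  ✓ 0x3C8F3 (huge @L1)  — 2 lookups
#1 VA=0x78242400120 (r,kernel):
  L0 @0x3A[15] → 0x40007  P=1,RW=1,US=1,PS=0
  L1 @0x40[9] → 0x42007  P=1,RW=1,US=1,PS=0
  L2 @0x42[18] → 0x48000  P=0,RW=0,US=0,PS=0
  → PAGE_NOT_PRESENT  (3 entries read)

Entries read for #0: 2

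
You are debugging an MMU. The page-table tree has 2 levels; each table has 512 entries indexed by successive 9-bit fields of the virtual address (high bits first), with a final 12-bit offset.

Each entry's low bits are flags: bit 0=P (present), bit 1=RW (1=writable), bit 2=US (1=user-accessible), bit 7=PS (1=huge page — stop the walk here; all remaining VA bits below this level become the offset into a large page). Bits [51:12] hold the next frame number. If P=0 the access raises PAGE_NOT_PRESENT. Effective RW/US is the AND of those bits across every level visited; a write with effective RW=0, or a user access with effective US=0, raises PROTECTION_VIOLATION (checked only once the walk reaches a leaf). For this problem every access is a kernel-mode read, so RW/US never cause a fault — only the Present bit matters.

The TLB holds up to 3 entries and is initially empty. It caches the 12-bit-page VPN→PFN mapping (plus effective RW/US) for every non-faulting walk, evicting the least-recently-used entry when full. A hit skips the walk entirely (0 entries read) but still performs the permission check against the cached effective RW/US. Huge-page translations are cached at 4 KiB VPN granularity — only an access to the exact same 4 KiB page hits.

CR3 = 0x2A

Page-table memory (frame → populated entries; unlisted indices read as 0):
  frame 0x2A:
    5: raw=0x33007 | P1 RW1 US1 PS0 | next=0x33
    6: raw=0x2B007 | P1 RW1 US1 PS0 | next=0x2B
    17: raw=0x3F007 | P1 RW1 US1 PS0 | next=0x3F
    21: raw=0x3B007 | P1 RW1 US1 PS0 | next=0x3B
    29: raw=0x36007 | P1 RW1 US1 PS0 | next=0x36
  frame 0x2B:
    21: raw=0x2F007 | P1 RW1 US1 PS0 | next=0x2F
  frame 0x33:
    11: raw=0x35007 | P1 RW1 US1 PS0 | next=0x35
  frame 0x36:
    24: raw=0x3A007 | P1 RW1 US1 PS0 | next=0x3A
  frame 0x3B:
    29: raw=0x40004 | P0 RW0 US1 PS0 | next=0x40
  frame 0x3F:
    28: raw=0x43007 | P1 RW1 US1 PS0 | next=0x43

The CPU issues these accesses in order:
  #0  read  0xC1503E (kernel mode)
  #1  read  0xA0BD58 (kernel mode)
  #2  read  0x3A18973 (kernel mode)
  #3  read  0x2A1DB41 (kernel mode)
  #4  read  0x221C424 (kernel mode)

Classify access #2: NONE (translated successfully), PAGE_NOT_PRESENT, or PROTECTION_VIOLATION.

Per-access translation:
#0 VA=0xC1503E (r,kernel):
  L0 @0x2A[6] → 0x2B007  P=1,RW=1,US=1,PS=0
  L1 @0x2B[21] → 0x2F007  P=1,RW=1,US=1,PS=0
  ✓ 0x2F03E  — 2 lookups
#1 VA=0xA0BD58 (r,kernel):
  L0 @0x2A[5] → 0x33007  P=1,RW=1,US=1,PS=0
  L1 @0x33[11] → 0x35007  P=1,RW=1,US=1,PS=0
  ✓ 0x35D58  — 2 lookups
#2 VA=0x3A18973 (r,kernel):
  L0 @0x2A[29] → 0x36007  P=1,RW=1,US=1,PS=0
  L1 @0x36[24] → 0x3A007  P=1,RW=1,US=1,PS=0
  ✓ 0x3A973  — 2 lookups
#3 VA=0x2A1DB41 (r,kernel):
  L0 @0x2A[21] → 0x3B007  P=1,RW=1,US=1,PS=0
  L1 @0x3B[29] → 0x40004  P=0,RW=0,US=1,PS=0
  ✗ PAGE_NOT_PRESENT  [2 reads]
#4 VA=0x221C424 (r,kernel):
  L0 @0x2A[17] → 0x3F007  P=1,RW=1,US=1,PS=0
  L1 @0x3F[28] → 0x43007  P=1,RW=1,US=1,PS=0
  ✓ 0x43424  — 2 lookups

Access #2 fault: NONE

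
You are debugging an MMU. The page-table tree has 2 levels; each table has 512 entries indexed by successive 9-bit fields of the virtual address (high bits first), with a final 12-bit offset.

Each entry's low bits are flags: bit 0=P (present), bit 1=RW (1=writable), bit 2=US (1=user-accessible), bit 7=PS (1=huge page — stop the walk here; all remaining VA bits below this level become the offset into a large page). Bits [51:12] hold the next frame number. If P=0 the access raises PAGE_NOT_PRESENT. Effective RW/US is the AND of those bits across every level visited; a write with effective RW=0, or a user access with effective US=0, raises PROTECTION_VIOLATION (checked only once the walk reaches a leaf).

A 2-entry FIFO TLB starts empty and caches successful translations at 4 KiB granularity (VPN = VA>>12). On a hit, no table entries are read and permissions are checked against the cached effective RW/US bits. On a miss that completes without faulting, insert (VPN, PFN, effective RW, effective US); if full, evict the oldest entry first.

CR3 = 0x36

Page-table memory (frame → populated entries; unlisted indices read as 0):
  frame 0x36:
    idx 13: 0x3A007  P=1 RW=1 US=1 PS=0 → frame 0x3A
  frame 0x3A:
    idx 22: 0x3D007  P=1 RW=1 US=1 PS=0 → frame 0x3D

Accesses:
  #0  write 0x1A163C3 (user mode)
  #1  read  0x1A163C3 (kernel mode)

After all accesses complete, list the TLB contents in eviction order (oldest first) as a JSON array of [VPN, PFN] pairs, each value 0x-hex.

Per-access translation:
#0 VA=0x1A163C3 (w,user):
  L0 @0x36[13] → 0x3A007  P=1,RW=1,US=1,PS=0
  L1 @0x3A[22] → 0x3D007  P=1,RW=1,US=1,PS=0
  ✓ 0x3D3C3  — 2 lookups
#1 VA=0x1A163C3 (r,kernel):
  TLB hit vpn=0x1A16 → PA=0x3D3C3

TLB: [["0x1A16", "0x3D"]]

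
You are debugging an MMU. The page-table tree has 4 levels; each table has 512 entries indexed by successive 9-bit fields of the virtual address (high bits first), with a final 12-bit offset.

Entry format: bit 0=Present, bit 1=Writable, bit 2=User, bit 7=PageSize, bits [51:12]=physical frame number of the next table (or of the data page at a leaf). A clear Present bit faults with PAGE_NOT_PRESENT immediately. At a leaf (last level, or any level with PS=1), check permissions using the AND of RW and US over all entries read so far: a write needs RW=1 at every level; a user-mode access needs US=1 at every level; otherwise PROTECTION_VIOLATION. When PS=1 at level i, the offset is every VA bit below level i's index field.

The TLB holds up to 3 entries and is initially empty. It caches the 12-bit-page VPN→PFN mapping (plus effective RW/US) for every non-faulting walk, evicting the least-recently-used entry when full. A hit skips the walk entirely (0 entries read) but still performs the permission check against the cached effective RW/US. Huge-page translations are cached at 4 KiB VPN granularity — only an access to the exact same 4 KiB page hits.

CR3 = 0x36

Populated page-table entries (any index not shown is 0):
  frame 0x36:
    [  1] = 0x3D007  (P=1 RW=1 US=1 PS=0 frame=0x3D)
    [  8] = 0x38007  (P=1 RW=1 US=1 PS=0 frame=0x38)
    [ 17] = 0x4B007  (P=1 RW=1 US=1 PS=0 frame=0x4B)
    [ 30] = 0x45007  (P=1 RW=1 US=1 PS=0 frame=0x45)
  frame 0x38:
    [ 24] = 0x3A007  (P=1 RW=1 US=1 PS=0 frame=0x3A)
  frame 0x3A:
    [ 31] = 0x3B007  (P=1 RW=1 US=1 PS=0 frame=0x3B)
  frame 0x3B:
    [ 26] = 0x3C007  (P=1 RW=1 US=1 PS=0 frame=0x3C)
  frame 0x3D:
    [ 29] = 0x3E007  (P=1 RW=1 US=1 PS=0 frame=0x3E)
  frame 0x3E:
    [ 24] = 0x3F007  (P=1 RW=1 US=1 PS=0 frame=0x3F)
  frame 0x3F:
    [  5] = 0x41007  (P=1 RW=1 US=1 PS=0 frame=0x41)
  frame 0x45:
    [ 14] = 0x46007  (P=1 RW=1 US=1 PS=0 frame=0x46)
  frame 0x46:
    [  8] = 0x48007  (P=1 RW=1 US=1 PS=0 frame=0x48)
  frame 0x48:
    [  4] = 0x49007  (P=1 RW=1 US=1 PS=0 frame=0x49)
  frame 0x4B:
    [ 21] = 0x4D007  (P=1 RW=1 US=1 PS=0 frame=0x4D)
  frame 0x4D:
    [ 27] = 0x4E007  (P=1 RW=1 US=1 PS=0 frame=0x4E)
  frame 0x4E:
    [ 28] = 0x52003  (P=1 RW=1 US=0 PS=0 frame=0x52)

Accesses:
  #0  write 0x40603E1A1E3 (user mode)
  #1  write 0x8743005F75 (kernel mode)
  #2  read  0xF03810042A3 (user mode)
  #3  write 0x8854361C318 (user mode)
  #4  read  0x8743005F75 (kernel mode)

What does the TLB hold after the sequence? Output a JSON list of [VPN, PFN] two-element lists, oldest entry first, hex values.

Per-access translation:
#0 VA=0x40603E1A1E3 (w,user):
  L0: frame=0x36 idx=8 entry=0x38007 [P=1 RW=1 US=1 PS=0]
  L1: frame=0x38 idx=24 entry=0x3A007 [P=1 RW=1 US=1 PS=0]
  L2: frame=0x3A idx=31 entry=0x3B007 [P=1 RW=1 US=1 PS=0]
  L3: frame=0x3B idx=26 entry=0x3C007 [P=1 RW=1 US=1 PS=0]
  ⇒ phys 0x3C1E3  [4 reads]
#1 VA=0x8743005F75 (w,kernel):
  L0: frame=0x36 idx=1 entry=0x3D007 [P=1 RW=1 US=1 PS=0]
  L1: frame=0x3D idx=29 entry=0x3E007 [P=1 RW=1 US=1 PS=0]
  L2: frame=0x3E idx=24 entry=0x3F007 [P=1 RW=1 US=1 PS=0]
  L3: frame=0x3F idx=5 entry=0x41007 [P=1 RW=1 US=1 PS=0]
  ⇒ phys 0x41F75  [4 reads]
#2 VA=0xF03810042A3 (r,user):
  L0: frame=0x36 idx=30 entry=0x45007 [P=1 RW=1 US=1 PS=0]
  L1: frame=0x45 idx=14 entry=0x46007 [P=1 RW=1 US=1 PS=0]
  L2: frame=0x46 idx=8 entry=0x48007 [P=1 RW=1 US=1 PS=0]
  L3: frame=0x48 idx=4 entry=0x49007 [P=1 RW=1 US=1 PS=0]
  ⇒ phys 0x492A3  [4 reads]
#3 VA=0x8854361C318 (w,user):
  L0: frame=0x36 idx=17 entry=0x4B007 [P=1 RW=1 US=1 PS=0]
  L1: frame=0x4B idx=21 entry=0x4D007 [P=1 RW=1 US=1 PS=0]
  L2: frame=0x4D idx=27 entry=0x4E007 [P=1 RW=1 US=1 PS=0]
  L3: frame=0x4E idx=28 entry=0x52003 [P=1 RW=1 US=0 PS=0]
  ✗ PROTECTION_VIOLATION  [4 reads]
#4 VA=0x8743005F75 (r,kernel):
  TLB hit vpn=0x8743005 → PA=0x41F75

TLB: [["0x40603E1A", "0x3C"], ["0xF0381004", "0x49"], ["0x8743005", "0x41"]]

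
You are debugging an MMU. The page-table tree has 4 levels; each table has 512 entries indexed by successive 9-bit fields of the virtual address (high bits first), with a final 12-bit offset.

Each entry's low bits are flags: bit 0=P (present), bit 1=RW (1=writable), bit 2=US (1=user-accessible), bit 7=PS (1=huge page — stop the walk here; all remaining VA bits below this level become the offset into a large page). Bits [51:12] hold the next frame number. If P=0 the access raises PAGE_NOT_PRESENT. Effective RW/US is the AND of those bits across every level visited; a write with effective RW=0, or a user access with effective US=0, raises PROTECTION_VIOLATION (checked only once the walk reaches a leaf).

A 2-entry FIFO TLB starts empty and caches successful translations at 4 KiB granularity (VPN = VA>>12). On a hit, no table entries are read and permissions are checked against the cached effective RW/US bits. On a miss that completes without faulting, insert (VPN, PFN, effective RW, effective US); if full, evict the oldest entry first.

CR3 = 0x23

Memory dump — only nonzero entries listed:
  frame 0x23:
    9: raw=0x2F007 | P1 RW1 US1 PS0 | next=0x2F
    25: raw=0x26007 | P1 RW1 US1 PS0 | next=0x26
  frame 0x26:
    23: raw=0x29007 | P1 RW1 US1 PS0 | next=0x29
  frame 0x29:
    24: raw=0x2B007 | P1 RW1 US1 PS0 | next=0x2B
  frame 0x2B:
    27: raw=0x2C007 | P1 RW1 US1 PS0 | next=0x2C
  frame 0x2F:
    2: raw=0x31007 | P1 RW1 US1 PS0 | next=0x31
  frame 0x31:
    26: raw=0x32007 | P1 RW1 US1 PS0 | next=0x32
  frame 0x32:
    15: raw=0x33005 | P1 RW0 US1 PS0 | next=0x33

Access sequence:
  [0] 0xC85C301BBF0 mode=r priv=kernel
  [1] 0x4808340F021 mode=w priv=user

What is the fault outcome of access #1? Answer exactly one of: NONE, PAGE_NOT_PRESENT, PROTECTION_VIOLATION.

Trace:
#0 VA=0xC85C301BBF0 (r,kernel):
  [0] read 0x23 idx=25: raw=0x26007 flags P=1 W=1 U=1 S=0
  [1] read 0x26 idx=23: raw=0x29007 flags P=1 W=1 U=1 S=0
  [2] read 0x29 idx=24: raw=0x2B007 flags P=1 W=1 U=1 S=0
  [3] read 0x2B idx=27: raw=0x2C007 flags P=1 W=1 U=1 S=0
  ⇒ phys 0x2CBF0  [4 reads]
#1 VA=0x4808340F021 (w,user):
  [0] read 0x23 idx=9: raw=0x2F007 flags P=1 W=1 U=1 S=0
  [1] read 0x2F idx=2: raw=0x31007 flags P=1 W=1 U=1 S=0
  [2] read 0x31 idx=26: raw=0x32007 flags P=1 W=1 U=1 S=0
  [3] read 0x32 idx=15: raw=0x33005 flags P=1 W=0 U=1 S=0
  ✗ PROTECTION_VIOLATION  [4 reads]

Access #1 fault: PROTECTION_VIOLATION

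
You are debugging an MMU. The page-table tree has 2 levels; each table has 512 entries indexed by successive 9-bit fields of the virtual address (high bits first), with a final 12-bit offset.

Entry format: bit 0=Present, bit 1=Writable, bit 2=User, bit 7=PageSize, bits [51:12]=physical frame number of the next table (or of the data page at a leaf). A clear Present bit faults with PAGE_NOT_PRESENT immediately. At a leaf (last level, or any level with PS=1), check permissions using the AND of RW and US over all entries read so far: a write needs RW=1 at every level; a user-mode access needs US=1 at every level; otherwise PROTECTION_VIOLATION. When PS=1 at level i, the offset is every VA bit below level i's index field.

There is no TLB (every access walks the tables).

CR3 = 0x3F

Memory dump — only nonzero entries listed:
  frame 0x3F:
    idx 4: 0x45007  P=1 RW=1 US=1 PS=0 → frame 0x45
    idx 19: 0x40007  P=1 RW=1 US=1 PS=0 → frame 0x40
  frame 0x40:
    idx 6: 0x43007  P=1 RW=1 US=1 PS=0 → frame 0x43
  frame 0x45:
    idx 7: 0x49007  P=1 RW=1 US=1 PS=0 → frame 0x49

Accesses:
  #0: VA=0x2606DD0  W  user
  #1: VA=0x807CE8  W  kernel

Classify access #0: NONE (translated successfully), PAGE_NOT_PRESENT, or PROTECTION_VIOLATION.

Walk each access:
#0 VA=0x2606DD0 (w,user):
  [0] read 0x3F idx=19: raw=0x40007 flags P=1 W=1 U=1 S=0
  [1] read 0x40 idx=6: raw=0x43007 flags P=1 W=1 U=1 S=0
  → PA=0x43DD0  (2 entries read)
#1 VA=0x807CE8 (w,kernel):
  [0] read 0x3F idx=4: raw=0x45007 flags P=1 W=1 U=1 S=0
  [1] read 0x45 idx=7: raw=0x49007 flags P=1 W=1 U=1 S=0
  → PA=0x49CE8  (2 entries read)

Access #0 fault: NONE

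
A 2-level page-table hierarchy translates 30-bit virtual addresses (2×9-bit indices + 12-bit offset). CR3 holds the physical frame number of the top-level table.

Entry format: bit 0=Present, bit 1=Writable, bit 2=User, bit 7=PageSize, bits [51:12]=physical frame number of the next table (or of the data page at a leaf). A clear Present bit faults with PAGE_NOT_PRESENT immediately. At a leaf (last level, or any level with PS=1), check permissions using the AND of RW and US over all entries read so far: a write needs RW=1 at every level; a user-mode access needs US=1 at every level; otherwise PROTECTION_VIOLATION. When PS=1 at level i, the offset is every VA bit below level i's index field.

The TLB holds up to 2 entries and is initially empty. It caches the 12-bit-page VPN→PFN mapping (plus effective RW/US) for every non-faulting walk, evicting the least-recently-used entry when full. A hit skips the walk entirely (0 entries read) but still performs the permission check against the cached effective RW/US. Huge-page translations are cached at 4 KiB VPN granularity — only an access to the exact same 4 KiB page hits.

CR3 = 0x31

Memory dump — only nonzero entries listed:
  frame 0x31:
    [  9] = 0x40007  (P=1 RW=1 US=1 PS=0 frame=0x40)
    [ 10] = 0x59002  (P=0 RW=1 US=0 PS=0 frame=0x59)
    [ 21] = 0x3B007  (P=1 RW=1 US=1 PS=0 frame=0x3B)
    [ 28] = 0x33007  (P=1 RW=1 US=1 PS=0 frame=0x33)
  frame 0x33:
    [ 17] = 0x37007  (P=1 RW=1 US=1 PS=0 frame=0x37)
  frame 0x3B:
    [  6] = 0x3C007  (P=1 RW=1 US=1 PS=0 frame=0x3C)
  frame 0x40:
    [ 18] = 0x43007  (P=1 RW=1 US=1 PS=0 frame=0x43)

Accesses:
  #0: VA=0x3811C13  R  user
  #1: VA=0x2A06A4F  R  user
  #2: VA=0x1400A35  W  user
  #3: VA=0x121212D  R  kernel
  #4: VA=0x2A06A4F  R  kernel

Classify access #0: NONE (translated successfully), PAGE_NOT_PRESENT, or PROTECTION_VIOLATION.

Per-access translation:
#0 VA=0x3811C13 (r,user):
  lvl0: tbl 0x31, slot 28 ⇒ 0x33007 (P1/RW1/US1/PS0)
  lvl1: tbl 0x33, slot 17 ⇒ 0x37007 (P1/RW1/US1/PS0)
  ✓ 0x37C13  — 2 lookups
#1 VA=0x2A06A4F (r,user):
  lvl0: tbl 0x31, slot 21 ⇒ 0x3B007 (P1/RW1/US1/PS0)
  lvl1: tbl 0x3B, slot 6 ⇒ 0x3C007 (P1/RW1/US1/PS0)
  ✓ 0x3CA4F  — 2 lookups
#2 VA=0x1400A35 (w,user):
  lvl0: tbl 0x31, slot 10 ⇒ 0x59002 (P0/RW1/US0/PS0)
  ⇒ fault: PAGE_NOT_PRESENT  — 1 lookups
#3 VA=0x121212D (r,kernel):
  lvl0: tbl 0x31, slot 9 ⇒ 0x40007 (P1/RW1/US1/PS0)
  lvl1: tbl 0x40, slot 18 ⇒ 0x43007 (P1/RW1/US1/PS0)
  ✓ 0x4312D  — 2 lookups
#4 VA=0x2A06A4F (r,kernel):
  TLB hit vpn=0x2A06 → PA=0x3CA4F

Access #0 fault: NONE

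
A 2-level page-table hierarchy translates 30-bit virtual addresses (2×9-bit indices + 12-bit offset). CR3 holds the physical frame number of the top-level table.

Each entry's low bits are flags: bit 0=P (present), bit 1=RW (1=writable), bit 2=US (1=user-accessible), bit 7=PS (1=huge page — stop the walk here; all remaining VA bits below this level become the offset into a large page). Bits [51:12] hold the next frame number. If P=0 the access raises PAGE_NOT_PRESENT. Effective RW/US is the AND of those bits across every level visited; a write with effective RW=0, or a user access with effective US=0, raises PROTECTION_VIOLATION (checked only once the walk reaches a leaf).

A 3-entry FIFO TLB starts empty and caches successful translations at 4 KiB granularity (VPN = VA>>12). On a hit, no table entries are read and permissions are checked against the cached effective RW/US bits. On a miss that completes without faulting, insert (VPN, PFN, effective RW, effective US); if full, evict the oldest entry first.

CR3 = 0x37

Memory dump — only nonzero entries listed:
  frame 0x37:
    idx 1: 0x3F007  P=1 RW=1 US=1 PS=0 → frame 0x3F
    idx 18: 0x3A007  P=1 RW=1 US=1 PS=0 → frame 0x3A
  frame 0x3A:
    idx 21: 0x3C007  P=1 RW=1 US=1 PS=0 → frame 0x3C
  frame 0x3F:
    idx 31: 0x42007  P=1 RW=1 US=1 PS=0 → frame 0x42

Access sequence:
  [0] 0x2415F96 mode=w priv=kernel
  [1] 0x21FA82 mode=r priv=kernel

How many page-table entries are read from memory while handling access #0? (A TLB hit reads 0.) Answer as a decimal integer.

Per-access translation:
#0 VA=0x2415F96 (w,kernel):
  lvl0: tbl 0x37, slot 18 ⇒ 0x3A007 (P1/RW1/US1/PS0)
  lvl1: tbl 0x3A, slot 21 ⇒ 0x3C007 (P1/RW1/US1/PS0)
  → PA=0x3CF96  (2 entries read)
#1 VA=0x21FA82 (r,kernel):
  lvl0: tbl 0x37, slot 1 ⇒ 0x3F007 (P1/RW1/US1/PS0)
  lvl1: tbl 0x3F, slot 31 ⇒ 0x42007 (P1/RW1/US1/PS0)
  → PA=0x42A82  (2 entries read)

Entries read for #0: 2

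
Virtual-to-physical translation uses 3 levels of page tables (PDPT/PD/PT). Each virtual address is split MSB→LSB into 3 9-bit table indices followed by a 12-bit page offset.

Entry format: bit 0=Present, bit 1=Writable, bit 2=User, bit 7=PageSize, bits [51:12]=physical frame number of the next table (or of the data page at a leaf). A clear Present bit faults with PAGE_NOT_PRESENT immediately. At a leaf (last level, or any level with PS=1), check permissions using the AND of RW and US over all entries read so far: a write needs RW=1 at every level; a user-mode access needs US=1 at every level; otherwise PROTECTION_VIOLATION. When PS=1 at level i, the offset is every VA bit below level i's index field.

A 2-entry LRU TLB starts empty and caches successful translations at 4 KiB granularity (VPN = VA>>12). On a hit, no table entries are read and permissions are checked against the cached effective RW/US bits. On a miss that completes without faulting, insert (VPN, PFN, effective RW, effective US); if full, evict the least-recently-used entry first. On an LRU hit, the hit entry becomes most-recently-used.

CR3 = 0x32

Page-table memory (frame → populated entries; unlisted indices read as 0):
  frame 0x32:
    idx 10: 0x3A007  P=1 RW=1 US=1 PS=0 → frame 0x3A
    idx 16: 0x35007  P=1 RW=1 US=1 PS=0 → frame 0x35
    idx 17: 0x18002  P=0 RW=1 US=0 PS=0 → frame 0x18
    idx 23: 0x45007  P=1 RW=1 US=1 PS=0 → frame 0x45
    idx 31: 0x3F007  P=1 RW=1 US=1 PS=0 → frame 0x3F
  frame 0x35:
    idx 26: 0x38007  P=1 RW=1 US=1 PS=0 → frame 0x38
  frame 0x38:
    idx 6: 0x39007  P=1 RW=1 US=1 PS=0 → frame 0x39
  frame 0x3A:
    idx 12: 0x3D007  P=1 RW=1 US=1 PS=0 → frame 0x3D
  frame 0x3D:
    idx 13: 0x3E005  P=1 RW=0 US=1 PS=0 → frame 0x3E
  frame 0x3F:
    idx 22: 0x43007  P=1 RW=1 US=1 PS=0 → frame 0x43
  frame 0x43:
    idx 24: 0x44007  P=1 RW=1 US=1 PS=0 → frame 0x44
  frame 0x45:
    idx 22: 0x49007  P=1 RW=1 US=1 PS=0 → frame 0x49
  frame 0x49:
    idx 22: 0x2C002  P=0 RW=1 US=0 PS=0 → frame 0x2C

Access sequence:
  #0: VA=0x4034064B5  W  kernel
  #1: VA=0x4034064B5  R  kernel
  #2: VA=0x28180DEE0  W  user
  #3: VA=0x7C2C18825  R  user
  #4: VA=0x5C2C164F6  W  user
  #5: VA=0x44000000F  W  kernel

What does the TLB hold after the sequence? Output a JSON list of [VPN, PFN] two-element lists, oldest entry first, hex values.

Walk each access:
#0 VA=0x4034064B5 (w,kernel):
  [0] read 0x32 idx=16: raw=0x35007 flags P=1 W=1 U=1 S=0
  [1] read 0x35 idx=26: raw=0x38007 flags P=1 W=1 U=1 S=0
  [2] read 0x38 idx=6: raw=0x39007 flags P=1 W=1 U=1 S=0
  ✓ 0x394B5  — 3 lookups
#1 VA=0x4034064B5 (r,kernel):
  TLB hit vpn=0x403406 → PA=0x394B5
#2 VA=0x28180DEE0 (w,user):
  [0] read 0x32 idx=10: raw=0x3A007 flags P=1 W=1 U=1 S=0
  [1] read 0x3A idx=12: raw=0x3D007 flags P=1 W=1 U=1 S=0
  [2] read 0x3D idx=13: raw=0x3E005 flags P=1 W=0 U=1 S=0
  → PROTECTION_VIOLATION  (3 entries read)
#3 VA=0x7C2C18825 (r,user):
  [0] read 0x32 idx=31: raw=0x3F007 flags P=1 W=1 U=1 S=0
  [1] read 0x3F idx=22: raw=0x43007 flags P=1 W=1 U=1 S=0
  [2] read 0x43 idx=24: raw=0x44007 flags P=1 W=1 U=1 S=0
  ✓ 0x44825  — 3 lookups
#4 VA=0x5C2C164F6 (w,user):
  [0] read 0x32 idx=23: raw=0x45007 flags P=1 W=1 U=1 S=0
  [1] read 0x45 idx=22: raw=0x49007 flags P=1 W=1 U=1 S=0
  [2] read 0x49 idx=22: raw=0x2C002 flags P=0 W=1 U=0 S=0
  → PAGE_NOT_PRESENT  (3 entries read)
#5 VA=0x44000000F (w,kernel):
  [0] read 0x32 idx=17: raw=0x18002 flags P=0 W=1 U=0 S=0
  → PAGE_NOT_PRESENT  (1 entries read)

TLB: [["0x403406", "0x39"], ["0x7C2C18", "0x44"]]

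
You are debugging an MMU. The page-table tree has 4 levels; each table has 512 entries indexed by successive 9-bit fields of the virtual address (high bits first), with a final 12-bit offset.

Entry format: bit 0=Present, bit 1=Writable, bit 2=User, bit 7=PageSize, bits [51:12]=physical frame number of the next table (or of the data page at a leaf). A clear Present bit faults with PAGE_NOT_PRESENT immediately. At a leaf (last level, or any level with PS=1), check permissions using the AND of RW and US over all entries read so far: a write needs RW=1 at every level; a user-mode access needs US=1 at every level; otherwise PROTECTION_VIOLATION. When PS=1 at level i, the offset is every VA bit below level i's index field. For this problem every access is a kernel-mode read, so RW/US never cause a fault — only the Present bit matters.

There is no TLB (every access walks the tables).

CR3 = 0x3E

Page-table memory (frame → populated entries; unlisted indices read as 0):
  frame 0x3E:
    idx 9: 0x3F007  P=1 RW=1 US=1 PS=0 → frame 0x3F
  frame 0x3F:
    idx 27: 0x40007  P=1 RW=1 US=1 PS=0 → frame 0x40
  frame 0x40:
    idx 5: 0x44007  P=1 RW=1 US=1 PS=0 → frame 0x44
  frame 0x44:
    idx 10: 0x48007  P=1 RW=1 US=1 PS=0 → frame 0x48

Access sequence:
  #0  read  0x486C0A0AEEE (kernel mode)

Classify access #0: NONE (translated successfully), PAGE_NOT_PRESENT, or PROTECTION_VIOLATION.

Walk each access:
#0 VA=0x486C0A0AEEE (r,kernel):
  L0 @0x3E[9] → 0x3F007  P=1,RW=1,US=1,PS=0
  L1 @0x3F[27] → 0x40007  P=1,RW=1,US=1,PS=0
  L2 @0x40[5] → 0x44007  P=1,RW=1,US=1,PS=0
  L3 @0x44[10] → 0x48007  P=1,RW=1,US=1,PS=0
  ⇒ phys 0x48EEE  [4 reads]

Access #0 fault: NONE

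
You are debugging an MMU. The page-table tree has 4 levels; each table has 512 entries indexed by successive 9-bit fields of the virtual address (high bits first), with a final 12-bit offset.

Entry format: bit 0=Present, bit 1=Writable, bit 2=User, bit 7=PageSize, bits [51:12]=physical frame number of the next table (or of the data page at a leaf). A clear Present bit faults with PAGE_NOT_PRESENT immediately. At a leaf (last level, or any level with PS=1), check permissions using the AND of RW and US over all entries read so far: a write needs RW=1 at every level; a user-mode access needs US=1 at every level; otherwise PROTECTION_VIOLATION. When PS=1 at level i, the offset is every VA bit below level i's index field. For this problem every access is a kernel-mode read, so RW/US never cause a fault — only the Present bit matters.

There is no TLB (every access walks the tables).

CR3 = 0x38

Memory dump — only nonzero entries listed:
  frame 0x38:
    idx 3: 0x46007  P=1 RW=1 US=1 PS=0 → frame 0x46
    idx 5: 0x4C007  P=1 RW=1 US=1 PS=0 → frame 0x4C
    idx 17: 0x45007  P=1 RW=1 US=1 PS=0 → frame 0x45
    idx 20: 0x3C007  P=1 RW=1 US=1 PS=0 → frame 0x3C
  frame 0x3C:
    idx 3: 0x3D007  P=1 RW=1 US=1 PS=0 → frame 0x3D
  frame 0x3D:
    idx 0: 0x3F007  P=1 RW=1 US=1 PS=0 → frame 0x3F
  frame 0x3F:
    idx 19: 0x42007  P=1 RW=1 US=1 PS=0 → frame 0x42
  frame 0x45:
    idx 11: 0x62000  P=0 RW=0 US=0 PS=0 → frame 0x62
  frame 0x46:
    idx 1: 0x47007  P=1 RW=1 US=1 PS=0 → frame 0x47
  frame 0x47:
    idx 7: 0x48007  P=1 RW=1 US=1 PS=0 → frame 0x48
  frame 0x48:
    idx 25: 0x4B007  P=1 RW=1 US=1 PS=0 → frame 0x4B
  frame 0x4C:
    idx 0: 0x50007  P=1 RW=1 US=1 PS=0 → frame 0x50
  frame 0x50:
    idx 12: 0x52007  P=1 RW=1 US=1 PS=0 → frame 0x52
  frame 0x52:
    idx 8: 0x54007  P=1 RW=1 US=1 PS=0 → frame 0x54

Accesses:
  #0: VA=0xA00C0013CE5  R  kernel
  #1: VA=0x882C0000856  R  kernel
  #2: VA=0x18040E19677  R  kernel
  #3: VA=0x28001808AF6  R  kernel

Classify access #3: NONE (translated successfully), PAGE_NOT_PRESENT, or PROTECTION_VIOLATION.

Per-access translation:
#0 VA=0xA00C0013CE5 (r,kernel):
  lvl0: tbl 0x38, slot 20 ⇒ 0x3C007 (P1/RW1/US1/PS0)
  lvl1: tbl 0x3C, slot 3 ⇒ 0x3D007 (P1/RW1/US1/PS0)
  lvl2: tbl 0x3D, slot 0 ⇒ 0x3F007 (P1/RW1/US1/PS0)
  lvl3: tbl 0x3F, slot 19 ⇒ 0x42007 (P1/RW1/US1/PS0)
  ⇒ phys 0x42CE5  [4 reads]
#1 VA=0x882C0000856 (r,kernel):
  lvl0: tbl 0x38, slot 17 ⇒ 0x45007 (P1/RW1/US1/PS0)
  lvl1: tbl 0x45, slot 11 ⇒ 0x62000 (P0/RW0/US0/PS0)
  ⇒ fault: PAGE_NOT_PRESENT  — 2 lookups
#2 VA=0x18040E19677 (r,kernel):
  lvl0: tbl 0x38, slot 3 ⇒ 0x46007 (P1/RW1/US1/PS0)
  lvl1: tbl 0x46, slot 1 ⇒ 0x47007 (P1/RW1/US1/PS0)
  lvl2: tbl 0x47, slot 7 ⇒ 0x48007 (P1/RW1/US1/PS0)
  lvl3: tbl 0x48, slot 25 ⇒ 0x4B007 (P1/RW1/US1/PS0)
  ⇒ phys 0x4B677  [4 reads]
#3 VA=0x28001808AF6 (r,kernel):
  lvl0: tbl 0x38, slot 5 ⇒ 0x4C007 (P1/RW1/US1/PS0)
  lvl1: tbl 0x4C, slot 0 ⇒ 0x50007 (P1/RW1/US1/PS0)
  lvl2: tbl 0x50, slot 12 ⇒ 0x52007 (P1/RW1/US1/PS0)
  lvl3: tbl 0x52, slot 8 ⇒ 0x54007 (P1/RW1/US1/PS0)
  ⇒ phys 0x54AF6  [4 reads]

Access #3 fault: NONE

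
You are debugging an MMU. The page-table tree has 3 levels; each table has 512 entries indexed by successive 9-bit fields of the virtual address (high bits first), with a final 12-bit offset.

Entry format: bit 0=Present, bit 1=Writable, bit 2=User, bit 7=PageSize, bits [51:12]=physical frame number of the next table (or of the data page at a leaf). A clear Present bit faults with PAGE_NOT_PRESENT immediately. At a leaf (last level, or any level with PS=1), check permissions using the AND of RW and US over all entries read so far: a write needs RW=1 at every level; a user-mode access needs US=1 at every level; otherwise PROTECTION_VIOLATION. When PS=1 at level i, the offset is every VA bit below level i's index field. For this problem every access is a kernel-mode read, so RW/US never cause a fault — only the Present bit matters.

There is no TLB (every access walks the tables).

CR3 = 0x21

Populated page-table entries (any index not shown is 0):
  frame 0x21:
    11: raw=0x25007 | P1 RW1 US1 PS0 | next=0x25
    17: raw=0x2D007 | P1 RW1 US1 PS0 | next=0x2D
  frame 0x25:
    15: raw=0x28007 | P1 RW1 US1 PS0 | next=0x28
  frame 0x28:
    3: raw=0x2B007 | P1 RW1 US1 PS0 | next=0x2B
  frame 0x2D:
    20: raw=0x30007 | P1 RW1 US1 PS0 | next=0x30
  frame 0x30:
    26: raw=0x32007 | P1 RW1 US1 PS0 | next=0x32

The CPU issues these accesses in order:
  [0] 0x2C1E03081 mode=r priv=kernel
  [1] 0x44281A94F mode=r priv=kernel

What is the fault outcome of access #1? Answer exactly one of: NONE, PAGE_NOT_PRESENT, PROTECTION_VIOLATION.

Trace:
#0 VA=0x2C1E03081 (r,kernel):
  [0] read 0x21 idx=11: raw=0x25007 flags P=1 W=1 U=1 S=0
  [1] read 0x25 idx=15: raw=0x28007 flags P=1 W=1 U=1 S=0
  [2] read 0x28 idx=3: raw=0x2B007 flags P=1 W=1 U=1 S=0
  ⇒ phys 0x2B081  [3 reads]
#1 VA=0x44281A94F (r,kernel):
  [0] read 0x21 idx=17: raw=0x2D007 flags P=1 W=1 U=1 S=0
  [1] read 0x2D idx=20: raw=0x30007 flags P=1 W=1 U=1 S=0
  [2] read 0x30 idx=26: raw=0x32007 flags P=1 W=1 U=1 S=0
  ⇒ phys 0x3294F  [3 reads]

Access #1 fault: NONE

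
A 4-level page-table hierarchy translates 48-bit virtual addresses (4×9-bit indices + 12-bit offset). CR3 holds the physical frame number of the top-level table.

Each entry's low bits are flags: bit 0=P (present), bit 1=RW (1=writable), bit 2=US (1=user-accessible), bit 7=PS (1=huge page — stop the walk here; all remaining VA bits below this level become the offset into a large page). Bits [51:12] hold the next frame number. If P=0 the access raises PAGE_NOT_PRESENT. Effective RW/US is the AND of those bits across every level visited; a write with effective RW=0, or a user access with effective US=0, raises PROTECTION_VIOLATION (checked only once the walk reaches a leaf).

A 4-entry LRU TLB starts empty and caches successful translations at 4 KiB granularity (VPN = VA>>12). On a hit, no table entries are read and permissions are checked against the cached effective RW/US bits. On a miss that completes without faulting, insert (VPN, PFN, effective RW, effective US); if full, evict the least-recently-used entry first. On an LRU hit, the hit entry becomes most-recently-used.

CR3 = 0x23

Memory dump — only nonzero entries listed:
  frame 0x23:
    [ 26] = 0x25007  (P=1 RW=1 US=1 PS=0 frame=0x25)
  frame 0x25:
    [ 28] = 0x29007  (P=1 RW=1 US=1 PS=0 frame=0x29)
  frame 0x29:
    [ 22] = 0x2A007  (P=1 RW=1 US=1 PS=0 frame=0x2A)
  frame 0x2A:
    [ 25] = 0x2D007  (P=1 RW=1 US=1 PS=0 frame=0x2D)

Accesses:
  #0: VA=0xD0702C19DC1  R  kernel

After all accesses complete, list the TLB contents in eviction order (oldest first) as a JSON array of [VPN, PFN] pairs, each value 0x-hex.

Per-access translation:
#0 VA=0xD0702C19DC1 (r,kernel):
  lvl0: tbl 0x23, slot 26 ⇒ 0x25007 (P1/RW1/US1/PS0)
  lvl1: tbl 0x25, slot 28 ⇒ 0x29007 (P1/RW1/US1/PS0)
  lvl2: tbl 0x29, slot 22 ⇒ 0x2A007 (P1/RW1/US1/PS0)
  lvl3: tbl 0x2A, slot 25 ⇒ 0x2D007 (P1/RW1/US1/PS0)
  ⇒ phys 0x2DDC1  [4 reads]

TLB: [["0xD0702C19", "0x2D"]]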